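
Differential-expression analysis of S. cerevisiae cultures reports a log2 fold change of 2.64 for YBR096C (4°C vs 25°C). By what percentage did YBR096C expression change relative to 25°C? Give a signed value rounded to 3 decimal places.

Fold change = 2^(2.64) = 6.2333
Percent change = (FC − 1) × 100% = (6.2333 − 1) × 100 = 523.332%

523.332%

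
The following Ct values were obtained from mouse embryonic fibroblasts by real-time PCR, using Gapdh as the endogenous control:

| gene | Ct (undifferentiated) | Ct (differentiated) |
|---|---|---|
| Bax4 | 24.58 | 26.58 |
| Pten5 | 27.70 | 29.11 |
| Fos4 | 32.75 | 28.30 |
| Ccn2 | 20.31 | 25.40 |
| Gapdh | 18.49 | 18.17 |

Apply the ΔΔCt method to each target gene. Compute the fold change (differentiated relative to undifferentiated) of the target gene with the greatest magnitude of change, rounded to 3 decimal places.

0.024

Bax4: ΔΔCt = (26.58−18.17) − (24.58−18.49) = 8.41 − 6.09 = 2.32; fold change = 2^-2.32 = 0.200
Pten5: ΔΔCt = (29.11−18.17) − (27.70−18.49) = 10.94 − 9.21 = 1.73; fold change = 2^-1.73 = 0.301
Fos4: ΔΔCt = (28.30−18.17) − (32.75−18.49) = 10.13 − 14.26 = -4.13; fold change = 2^4.13 = 17.509
Ccn2: ΔΔCt = (25.40−18.17) − (20.31−18.49) = 7.23 − 1.82 = 5.41; fold change = 2^-5.41 = 0.024
Ccn2 has the largest |ΔΔCt| = 5.41.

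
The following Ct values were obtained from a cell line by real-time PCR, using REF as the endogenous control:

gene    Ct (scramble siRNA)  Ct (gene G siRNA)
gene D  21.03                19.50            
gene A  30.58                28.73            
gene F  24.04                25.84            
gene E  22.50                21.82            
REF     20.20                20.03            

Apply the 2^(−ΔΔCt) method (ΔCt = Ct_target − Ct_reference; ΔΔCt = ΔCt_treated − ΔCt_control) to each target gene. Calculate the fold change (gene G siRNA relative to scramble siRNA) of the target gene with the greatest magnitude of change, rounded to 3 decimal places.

gene D: ΔΔCt = (19.50−20.03) − (21.03−20.20) = -0.53 − 0.83 = -1.36; fold change = 2^1.36 = 2.567
gene A: ΔΔCt = (28.73−20.03) − (30.58−20.20) = 8.70 − 10.38 = -1.68; fold change = 2^1.68 = 3.204
gene F: ΔΔCt = (25.84−20.03) − (24.04−20.20) = 5.81 − 3.84 = 1.97; fold change = 2^-1.97 = 0.255
gene E: ΔΔCt = (21.82−20.03) − (22.50−20.20) = 1.79 − 2.30 = -0.51; fold change = 2^0.51 = 1.424
gene F has the largest |ΔΔCt| = 1.97.

0.255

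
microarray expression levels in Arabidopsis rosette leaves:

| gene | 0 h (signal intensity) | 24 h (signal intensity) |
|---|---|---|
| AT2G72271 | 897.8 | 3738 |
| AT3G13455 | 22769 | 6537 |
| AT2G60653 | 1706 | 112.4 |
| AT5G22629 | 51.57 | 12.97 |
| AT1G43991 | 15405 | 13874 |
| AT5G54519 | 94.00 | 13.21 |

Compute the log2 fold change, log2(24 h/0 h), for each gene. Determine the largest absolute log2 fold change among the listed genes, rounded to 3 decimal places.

log2(3738/897.8) = 2.058  (AT2G72271)
log2(6537/22769) = -1.800  (AT3G13455)
log2(112.4/1706) = -3.924  (AT2G60653)
log2(12.97/51.57) = -1.991  (AT5G22629)
log2(13874/15405) = -0.151  (AT1G43991)
log2(13.21/94.00) = -2.831  (AT5G54519)
The largest magnitude belongs to AT2G60653.

3.924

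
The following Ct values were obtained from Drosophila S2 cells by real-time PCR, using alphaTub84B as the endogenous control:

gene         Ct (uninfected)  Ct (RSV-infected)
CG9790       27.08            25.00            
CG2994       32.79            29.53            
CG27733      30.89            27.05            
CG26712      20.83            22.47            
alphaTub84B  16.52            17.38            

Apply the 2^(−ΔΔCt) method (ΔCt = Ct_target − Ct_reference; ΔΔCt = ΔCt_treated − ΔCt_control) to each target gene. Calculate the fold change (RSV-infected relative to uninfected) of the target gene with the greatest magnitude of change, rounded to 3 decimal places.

25.992

CG9790: ΔΔCt = (25.00−17.38) − (27.08−16.52) = 7.62 − 10.56 = -2.94; fold change = 2^2.94 = 7.674
CG2994: ΔΔCt = (29.53−17.38) − (32.79−16.52) = 12.15 − 16.27 = -4.12; fold change = 2^4.12 = 17.388
CG27733: ΔΔCt = (27.05−17.38) − (30.89−16.52) = 9.67 − 14.37 = -4.70; fold change = 2^4.70 = 25.992
CG26712: ΔΔCt = (22.47−17.38) − (20.83−16.52) = 5.09 − 4.31 = 0.78; fold change = 2^-0.78 = 0.582
CG27733 has the largest |ΔΔCt| = 4.70.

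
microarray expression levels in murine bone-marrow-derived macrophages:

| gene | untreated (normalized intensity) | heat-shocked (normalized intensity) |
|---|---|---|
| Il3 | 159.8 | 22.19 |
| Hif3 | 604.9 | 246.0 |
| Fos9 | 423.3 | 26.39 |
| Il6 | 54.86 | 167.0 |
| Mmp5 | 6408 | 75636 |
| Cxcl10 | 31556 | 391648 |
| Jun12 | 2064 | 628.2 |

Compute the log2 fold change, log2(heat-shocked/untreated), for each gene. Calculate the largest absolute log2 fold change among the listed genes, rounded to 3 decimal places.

4.004

log2(22.19/159.8) = -2.848  (Il3)
log2(246.0/604.9) = -1.298  (Hif3)
log2(26.39/423.3) = -4.004  (Fos9)
log2(167.0/54.86) = 1.606  (Il6)
log2(75636/6408) = 3.561  (Mmp5)
log2(391648/31556) = 3.634  (Cxcl10)
log2(628.2/2064) = -1.716  (Jun12)
The largest magnitude belongs to Fos9.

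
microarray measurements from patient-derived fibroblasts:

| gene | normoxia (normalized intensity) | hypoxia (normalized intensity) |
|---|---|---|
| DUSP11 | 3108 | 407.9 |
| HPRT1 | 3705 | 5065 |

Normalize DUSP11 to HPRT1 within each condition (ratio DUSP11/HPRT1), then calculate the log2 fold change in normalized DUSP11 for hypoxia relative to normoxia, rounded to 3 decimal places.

-3.381

DUSP11/HPRT1 (normoxia) = 3108 / 3705 = 0.83887
DUSP11/HPRT1 (hypoxia) = 407.9 / 5065 = 0.080533
Fold change = 0.080533 / 0.83887 = 0.0960
log2(0.0960) = -3.3808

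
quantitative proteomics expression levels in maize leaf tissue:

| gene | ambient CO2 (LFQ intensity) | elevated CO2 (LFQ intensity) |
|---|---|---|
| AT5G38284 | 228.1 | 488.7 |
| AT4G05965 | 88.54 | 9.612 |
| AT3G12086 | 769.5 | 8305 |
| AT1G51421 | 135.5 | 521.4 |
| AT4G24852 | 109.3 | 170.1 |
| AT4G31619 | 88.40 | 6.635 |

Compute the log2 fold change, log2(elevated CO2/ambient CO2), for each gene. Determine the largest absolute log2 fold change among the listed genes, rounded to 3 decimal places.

3.736

log2(488.7/228.1) = 1.099  (AT5G38284)
log2(9.612/88.54) = -3.203  (AT4G05965)
log2(8305/769.5) = 3.432  (AT3G12086)
log2(521.4/135.5) = 1.944  (AT1G51421)
log2(170.1/109.3) = 0.638  (AT4G24852)
log2(6.635/88.40) = -3.736  (AT4G31619)
The largest magnitude belongs to AT4G31619.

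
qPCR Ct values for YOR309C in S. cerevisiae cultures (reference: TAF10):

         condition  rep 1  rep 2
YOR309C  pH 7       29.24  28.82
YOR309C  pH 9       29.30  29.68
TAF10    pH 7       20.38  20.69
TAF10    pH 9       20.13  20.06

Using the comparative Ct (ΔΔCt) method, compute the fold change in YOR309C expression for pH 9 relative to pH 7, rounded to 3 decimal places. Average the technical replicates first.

0.536

Mean Ct: YOR309C pH 7 29.030; YOR309C pH 9 29.490; TAF10 pH 7 20.535; TAF10 pH 9 20.095
ΔCt(pH 7) = 29.030 − 20.535 = 8.495
ΔCt(pH 9) = 29.490 − 20.095 = 9.395
ΔΔCt = 9.395 − 8.495 = 0.900
Fold change = 2^(−0.900) = 0.5359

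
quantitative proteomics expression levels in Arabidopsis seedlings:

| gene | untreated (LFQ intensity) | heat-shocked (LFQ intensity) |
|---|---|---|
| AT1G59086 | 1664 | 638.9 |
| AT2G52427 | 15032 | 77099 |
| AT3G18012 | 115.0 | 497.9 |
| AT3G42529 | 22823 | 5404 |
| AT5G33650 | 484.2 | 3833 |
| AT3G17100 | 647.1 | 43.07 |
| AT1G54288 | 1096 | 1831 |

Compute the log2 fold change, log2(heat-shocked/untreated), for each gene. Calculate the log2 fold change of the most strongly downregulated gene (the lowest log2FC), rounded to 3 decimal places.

-3.909

log2(638.9/1664) = -1.381  (AT1G59086)
log2(77099/15032) = 2.359  (AT2G52427)
log2(497.9/115.0) = 2.114  (AT3G18012)
log2(5404/22823) = -2.078  (AT3G42529)
log2(3833/484.2) = 2.985  (AT5G33650)
log2(43.07/647.1) = -3.909  (AT3G17100)
log2(1831/1096) = 0.740  (AT1G54288)
AT3G17100 is most strongly downregulated.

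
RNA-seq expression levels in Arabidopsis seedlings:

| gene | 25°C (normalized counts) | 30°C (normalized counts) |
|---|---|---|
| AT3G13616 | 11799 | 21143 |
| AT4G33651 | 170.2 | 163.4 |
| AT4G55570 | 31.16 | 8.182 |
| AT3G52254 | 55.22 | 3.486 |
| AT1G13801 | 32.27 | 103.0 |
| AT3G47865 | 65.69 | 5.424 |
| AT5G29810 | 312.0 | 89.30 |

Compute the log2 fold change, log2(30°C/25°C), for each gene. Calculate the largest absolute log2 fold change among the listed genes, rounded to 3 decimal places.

log2(21143/11799) = 0.842  (AT3G13616)
log2(163.4/170.2) = -0.059  (AT4G33651)
log2(8.182/31.16) = -1.929  (AT4G55570)
log2(3.486/55.22) = -3.986  (AT3G52254)
log2(103.0/32.27) = 1.674  (AT1G13801)
log2(5.424/65.69) = -3.598  (AT3G47865)
log2(89.30/312.0) = -1.805  (AT5G29810)
The largest magnitude belongs to AT3G52254.

3.986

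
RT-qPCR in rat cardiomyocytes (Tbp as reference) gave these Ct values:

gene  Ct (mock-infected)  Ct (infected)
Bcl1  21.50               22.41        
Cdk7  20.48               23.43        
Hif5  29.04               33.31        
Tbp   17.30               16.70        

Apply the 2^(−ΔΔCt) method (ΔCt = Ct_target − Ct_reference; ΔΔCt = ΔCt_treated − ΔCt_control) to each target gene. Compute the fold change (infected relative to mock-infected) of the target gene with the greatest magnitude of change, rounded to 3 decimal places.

0.034

Bcl1: ΔΔCt = (22.41−16.70) − (21.50−17.30) = 5.71 − 4.20 = 1.51; fold change = 2^-1.51 = 0.351
Cdk7: ΔΔCt = (23.43−16.70) − (20.48−17.30) = 6.73 − 3.18 = 3.55; fold change = 2^-3.55 = 0.085
Hif5: ΔΔCt = (33.31−16.70) − (29.04−17.30) = 16.61 − 11.74 = 4.87; fold change = 2^-4.87 = 0.034
Hif5 has the largest |ΔΔCt| = 4.87.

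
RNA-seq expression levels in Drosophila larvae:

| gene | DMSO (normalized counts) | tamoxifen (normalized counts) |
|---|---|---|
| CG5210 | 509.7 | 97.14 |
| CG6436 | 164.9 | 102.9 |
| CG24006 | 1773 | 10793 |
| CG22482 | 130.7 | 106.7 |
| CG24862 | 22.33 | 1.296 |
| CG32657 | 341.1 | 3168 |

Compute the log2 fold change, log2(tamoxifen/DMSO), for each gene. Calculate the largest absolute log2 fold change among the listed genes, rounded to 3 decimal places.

log2(97.14/509.7) = -2.392  (CG5210)
log2(102.9/164.9) = -0.680  (CG6436)
log2(10793/1773) = 2.606  (CG24006)
log2(106.7/130.7) = -0.293  (CG22482)
log2(1.296/22.33) = -4.107  (CG24862)
log2(3168/341.1) = 3.215  (CG32657)
The largest magnitude belongs to CG24862.

4.107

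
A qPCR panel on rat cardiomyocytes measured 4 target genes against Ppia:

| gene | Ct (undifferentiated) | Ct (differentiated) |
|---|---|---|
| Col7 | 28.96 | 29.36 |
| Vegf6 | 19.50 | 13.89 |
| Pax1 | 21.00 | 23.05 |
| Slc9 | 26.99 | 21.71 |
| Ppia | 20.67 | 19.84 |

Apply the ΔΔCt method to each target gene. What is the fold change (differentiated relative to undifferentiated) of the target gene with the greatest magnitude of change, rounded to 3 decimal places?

27.474

Col7: ΔΔCt = (29.36−19.84) − (28.96−20.67) = 9.52 − 8.29 = 1.23; fold change = 2^-1.23 = 0.426
Vegf6: ΔΔCt = (13.89−19.84) − (19.50−20.67) = -5.95 − (-1.17) = -4.78; fold change = 2^4.78 = 27.474
Pax1: ΔΔCt = (23.05−19.84) − (21.00−20.67) = 3.21 − 0.33 = 2.88; fold change = 2^-2.88 = 0.136
Slc9: ΔΔCt = (21.71−19.84) − (26.99−20.67) = 1.87 − 6.32 = -4.45; fold change = 2^4.45 = 21.857
Vegf6 has the largest |ΔΔCt| = 4.78.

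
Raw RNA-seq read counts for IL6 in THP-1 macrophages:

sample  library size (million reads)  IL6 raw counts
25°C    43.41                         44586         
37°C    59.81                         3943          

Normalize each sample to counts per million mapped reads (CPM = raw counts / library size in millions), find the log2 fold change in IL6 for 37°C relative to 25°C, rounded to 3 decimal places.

-3.962

CPM(25°C) = 44586 / 43.41 = 1027.0905
CPM(37°C) = 3943 / 59.81 = 65.9254
Fold change = 65.9254 / 1027.0905 = 0.06419
log2(0.06419) = -3.9616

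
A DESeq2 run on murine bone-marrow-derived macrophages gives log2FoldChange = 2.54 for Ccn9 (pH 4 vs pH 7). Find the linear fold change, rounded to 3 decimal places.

5.816

Fold change = 2^(2.54) = 5.8159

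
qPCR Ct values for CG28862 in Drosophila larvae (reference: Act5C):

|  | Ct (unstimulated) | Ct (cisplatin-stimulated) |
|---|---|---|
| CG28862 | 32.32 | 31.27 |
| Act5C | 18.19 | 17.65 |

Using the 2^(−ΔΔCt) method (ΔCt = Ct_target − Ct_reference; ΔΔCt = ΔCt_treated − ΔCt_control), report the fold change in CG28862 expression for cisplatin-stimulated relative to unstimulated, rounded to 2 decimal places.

1.42

ΔCt(unstimulated) = 32.320 − 18.190 = 14.130
ΔCt(cisplatin-stimulated) = 31.270 − 17.650 = 13.620
ΔΔCt = 13.620 − 14.130 = -0.510
Fold change = 2^(−(-0.510)) = 2^0.510 = 1.424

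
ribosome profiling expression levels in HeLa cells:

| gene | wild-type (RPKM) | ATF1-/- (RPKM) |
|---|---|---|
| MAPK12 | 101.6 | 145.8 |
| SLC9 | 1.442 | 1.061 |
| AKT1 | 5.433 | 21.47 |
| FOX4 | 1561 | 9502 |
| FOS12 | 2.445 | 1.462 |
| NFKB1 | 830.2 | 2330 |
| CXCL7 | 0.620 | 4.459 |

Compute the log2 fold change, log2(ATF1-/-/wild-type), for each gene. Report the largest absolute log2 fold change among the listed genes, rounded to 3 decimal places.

2.846

log2(145.8/101.6) = 0.521  (MAPK12)
log2(1.061/1.442) = -0.443  (SLC9)
log2(21.47/5.433) = 1.983  (AKT1)
log2(9502/1561) = 2.606  (FOX4)
log2(1.462/2.445) = -0.742  (FOS12)
log2(2330/830.2) = 1.489  (NFKB1)
log2(4.459/0.620) = 2.846  (CXCL7)
The largest magnitude belongs to CXCL7.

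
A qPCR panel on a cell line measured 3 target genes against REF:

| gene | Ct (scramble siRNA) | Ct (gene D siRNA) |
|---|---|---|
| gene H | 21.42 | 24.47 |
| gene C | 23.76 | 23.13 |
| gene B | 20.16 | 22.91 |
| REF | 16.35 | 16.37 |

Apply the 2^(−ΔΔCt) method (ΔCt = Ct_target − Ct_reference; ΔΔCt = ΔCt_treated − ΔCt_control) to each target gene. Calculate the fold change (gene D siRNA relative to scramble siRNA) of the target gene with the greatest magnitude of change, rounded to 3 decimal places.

gene H: ΔΔCt = (24.47−16.37) − (21.42−16.35) = 8.10 − 5.07 = 3.03; fold change = 2^-3.03 = 0.122
gene C: ΔΔCt = (23.13−16.37) − (23.76−16.35) = 6.76 − 7.41 = -0.65; fold change = 2^0.65 = 1.569
gene B: ΔΔCt = (22.91−16.37) − (20.16−16.35) = 6.54 − 3.81 = 2.73; fold change = 2^-2.73 = 0.151
gene H has the largest |ΔΔCt| = 3.03.

0.122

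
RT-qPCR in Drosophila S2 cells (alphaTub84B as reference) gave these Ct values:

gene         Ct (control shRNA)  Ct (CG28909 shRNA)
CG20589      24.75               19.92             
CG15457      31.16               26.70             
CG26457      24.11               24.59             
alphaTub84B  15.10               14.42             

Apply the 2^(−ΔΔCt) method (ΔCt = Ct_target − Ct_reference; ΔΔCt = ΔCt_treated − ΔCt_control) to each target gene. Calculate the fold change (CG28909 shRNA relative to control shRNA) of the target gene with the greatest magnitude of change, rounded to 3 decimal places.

CG20589: ΔΔCt = (19.92−14.42) − (24.75−15.10) = 5.50 − 9.65 = -4.15; fold change = 2^4.15 = 17.753
CG15457: ΔΔCt = (26.70−14.42) − (31.16−15.10) = 12.28 − 16.06 = -3.78; fold change = 2^3.78 = 13.737
CG26457: ΔΔCt = (24.59−14.42) − (24.11−15.10) = 10.17 − 9.01 = 1.16; fold change = 2^-1.16 = 0.448
CG20589 has the largest |ΔΔCt| = 4.15.

17.753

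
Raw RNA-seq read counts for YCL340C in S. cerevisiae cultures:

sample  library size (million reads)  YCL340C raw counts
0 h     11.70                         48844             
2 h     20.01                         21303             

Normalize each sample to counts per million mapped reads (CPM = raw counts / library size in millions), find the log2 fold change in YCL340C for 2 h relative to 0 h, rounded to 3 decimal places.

CPM(0 h) = 48844 / 11.70 = 4174.7009
CPM(2 h) = 21303 / 20.01 = 1064.6177
Fold change = 1064.6177 / 4174.7009 = 0.25502
log2(0.25502) = -1.9713

-1.971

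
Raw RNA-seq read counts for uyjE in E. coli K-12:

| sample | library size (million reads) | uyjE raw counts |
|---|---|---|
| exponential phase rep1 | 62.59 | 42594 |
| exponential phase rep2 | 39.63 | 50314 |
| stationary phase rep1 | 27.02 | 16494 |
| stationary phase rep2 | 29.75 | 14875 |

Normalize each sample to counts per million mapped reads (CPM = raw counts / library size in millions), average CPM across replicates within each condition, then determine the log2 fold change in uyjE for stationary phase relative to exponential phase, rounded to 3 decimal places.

CPM(exponential phase rep1) = 42594 / 62.59 = 680.5240
CPM(exponential phase rep2) = 50314 / 39.63 = 1269.5937
CPM(stationary phase rep1) = 16494 / 27.02 = 610.4367
CPM(stationary phase rep2) = 14875 / 29.75 = 500.0000
mean CPM(exponential phase) = 975.0589; mean CPM(stationary phase) = 555.2184
Fold change = 555.2184 / 975.0589 = 0.56942
log2(0.56942) = -0.8124

-0.812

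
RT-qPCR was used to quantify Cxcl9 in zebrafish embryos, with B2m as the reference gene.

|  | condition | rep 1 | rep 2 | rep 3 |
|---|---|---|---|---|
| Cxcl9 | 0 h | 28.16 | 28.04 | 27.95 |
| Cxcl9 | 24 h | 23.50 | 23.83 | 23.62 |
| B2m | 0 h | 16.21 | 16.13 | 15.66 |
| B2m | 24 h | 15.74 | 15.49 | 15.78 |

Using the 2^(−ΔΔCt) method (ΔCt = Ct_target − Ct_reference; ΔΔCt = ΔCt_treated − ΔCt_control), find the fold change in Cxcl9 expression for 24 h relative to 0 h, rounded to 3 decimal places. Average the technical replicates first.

16.795

Mean Ct: Cxcl9 0 h 28.050; Cxcl9 24 h 23.650; B2m 0 h 16.000; B2m 24 h 15.670
ΔCt(0 h) = 28.050 − 16.000 = 12.050
ΔCt(24 h) = 23.650 − 15.670 = 7.980
ΔΔCt = 7.980 − 12.050 = -4.070
Fold change = 2^(−(-4.070)) = 2^4.070 = 16.7955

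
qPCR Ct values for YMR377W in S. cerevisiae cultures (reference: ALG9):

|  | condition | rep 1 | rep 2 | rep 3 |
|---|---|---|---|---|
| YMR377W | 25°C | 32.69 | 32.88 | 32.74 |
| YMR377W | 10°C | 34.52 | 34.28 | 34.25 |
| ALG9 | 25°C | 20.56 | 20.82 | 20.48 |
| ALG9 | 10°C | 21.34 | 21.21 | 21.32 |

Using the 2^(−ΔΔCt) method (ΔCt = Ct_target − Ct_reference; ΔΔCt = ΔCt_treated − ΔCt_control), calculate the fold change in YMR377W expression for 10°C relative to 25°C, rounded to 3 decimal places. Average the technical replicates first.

0.532

Mean Ct: YMR377W 25°C 32.770; YMR377W 10°C 34.350; ALG9 25°C 20.620; ALG9 10°C 21.290
ΔCt(25°C) = 32.770 − 20.620 = 12.150
ΔCt(10°C) = 34.350 − 21.290 = 13.060
ΔΔCt = 13.060 − 12.150 = 0.910
Fold change = 2^(−0.910) = 0.5322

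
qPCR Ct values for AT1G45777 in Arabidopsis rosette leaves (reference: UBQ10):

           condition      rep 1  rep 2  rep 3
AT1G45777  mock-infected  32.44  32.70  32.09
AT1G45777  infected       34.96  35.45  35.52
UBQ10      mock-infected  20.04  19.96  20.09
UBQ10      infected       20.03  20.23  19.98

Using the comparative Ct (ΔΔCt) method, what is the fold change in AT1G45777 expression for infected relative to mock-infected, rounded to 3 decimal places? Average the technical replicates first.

0.139

Mean Ct: AT1G45777 mock-infected 32.410; AT1G45777 infected 35.310; UBQ10 mock-infected 20.030; UBQ10 infected 20.080
ΔCt(mock-infected) = 32.410 − 20.030 = 12.380
ΔCt(infected) = 35.310 − 20.080 = 15.230
ΔΔCt = 15.230 − 12.380 = 2.850
Fold change = 2^(−2.850) = 0.1387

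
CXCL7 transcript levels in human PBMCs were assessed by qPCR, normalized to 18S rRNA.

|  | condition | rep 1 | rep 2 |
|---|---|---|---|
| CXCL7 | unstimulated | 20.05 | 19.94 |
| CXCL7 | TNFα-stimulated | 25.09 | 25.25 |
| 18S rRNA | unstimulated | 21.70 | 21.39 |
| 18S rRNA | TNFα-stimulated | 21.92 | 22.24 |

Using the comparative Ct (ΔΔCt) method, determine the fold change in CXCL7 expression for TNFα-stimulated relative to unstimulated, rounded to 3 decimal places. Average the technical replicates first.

0.040

Mean Ct: CXCL7 unstimulated 19.995; CXCL7 TNFα-stimulated 25.170; 18S rRNA unstimulated 21.545; 18S rRNA TNFα-stimulated 22.080
ΔCt(unstimulated) = 19.995 − 21.545 = -1.550
ΔCt(TNFα-stimulated) = 25.170 − 22.080 = 3.090
ΔΔCt = 3.090 − (-1.550) = 4.640
Fold change = 2^(−4.640) = 0.0401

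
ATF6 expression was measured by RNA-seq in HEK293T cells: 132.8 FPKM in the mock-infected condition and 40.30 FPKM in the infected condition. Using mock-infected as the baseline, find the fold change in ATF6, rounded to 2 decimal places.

0.30

Fold change = 40.30 / 132.8 = 0.303
ATF6 is downregulated.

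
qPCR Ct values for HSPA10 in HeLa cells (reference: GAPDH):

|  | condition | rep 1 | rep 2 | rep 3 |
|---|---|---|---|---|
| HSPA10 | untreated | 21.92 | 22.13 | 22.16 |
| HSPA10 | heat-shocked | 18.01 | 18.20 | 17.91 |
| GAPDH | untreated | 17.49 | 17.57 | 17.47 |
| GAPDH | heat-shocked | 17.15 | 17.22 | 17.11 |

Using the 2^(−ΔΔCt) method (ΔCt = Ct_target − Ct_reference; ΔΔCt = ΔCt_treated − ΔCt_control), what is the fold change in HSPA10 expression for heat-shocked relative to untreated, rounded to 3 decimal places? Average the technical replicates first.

Mean Ct: HSPA10 untreated 22.070; HSPA10 heat-shocked 18.040; GAPDH untreated 17.510; GAPDH heat-shocked 17.160
ΔCt(untreated) = 22.070 − 17.510 = 4.560
ΔCt(heat-shocked) = 18.040 − 17.160 = 0.880
ΔΔCt = 0.880 − 4.560 = -3.680
Fold change = 2^(−(-3.680)) = 2^3.680 = 12.8171

12.817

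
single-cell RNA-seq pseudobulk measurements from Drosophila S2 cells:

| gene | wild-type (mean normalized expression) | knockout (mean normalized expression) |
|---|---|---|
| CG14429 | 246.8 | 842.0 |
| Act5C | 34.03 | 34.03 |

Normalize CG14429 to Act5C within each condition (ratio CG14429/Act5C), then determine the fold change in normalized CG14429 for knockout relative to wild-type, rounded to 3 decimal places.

CG14429/Act5C (wild-type) = 246.8 / 34.03 = 7.2524
CG14429/Act5C (knockout) = 842.0 / 34.03 = 24.743
Fold change = 24.743 / 7.2524 = 3.4117

3.412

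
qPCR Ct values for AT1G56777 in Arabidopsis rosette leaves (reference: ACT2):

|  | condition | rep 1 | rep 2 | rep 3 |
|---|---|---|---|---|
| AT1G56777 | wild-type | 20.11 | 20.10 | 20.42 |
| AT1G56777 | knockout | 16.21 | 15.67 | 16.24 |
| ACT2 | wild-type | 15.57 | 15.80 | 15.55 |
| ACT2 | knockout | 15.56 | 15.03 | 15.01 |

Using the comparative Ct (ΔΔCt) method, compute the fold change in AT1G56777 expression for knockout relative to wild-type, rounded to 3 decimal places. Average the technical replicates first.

Mean Ct: AT1G56777 wild-type 20.210; AT1G56777 knockout 16.040; ACT2 wild-type 15.640; ACT2 knockout 15.200
ΔCt(wild-type) = 20.210 − 15.640 = 4.570
ΔCt(knockout) = 16.040 − 15.200 = 0.840
ΔΔCt = 0.840 − 4.570 = -3.730
Fold change = 2^(−(-3.730)) = 2^3.730 = 13.2691

13.269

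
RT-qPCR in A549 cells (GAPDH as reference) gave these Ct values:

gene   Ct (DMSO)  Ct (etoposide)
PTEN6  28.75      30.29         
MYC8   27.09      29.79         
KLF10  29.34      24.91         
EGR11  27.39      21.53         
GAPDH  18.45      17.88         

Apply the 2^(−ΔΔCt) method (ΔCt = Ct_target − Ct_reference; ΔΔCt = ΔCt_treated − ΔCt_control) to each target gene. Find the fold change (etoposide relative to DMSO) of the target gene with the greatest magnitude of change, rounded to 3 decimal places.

PTEN6: ΔΔCt = (30.29−17.88) − (28.75−18.45) = 12.41 − 10.30 = 2.11; fold change = 2^-2.11 = 0.232
MYC8: ΔΔCt = (29.79−17.88) − (27.09−18.45) = 11.91 − 8.64 = 3.27; fold change = 2^-3.27 = 0.104
KLF10: ΔΔCt = (24.91−17.88) − (29.34−18.45) = 7.03 − 10.89 = -3.86; fold change = 2^3.86 = 14.520
EGR11: ΔΔCt = (21.53−17.88) − (27.39−18.45) = 3.65 − 8.94 = -5.29; fold change = 2^5.29 = 39.124
EGR11 has the largest |ΔΔCt| = 5.29.

39.124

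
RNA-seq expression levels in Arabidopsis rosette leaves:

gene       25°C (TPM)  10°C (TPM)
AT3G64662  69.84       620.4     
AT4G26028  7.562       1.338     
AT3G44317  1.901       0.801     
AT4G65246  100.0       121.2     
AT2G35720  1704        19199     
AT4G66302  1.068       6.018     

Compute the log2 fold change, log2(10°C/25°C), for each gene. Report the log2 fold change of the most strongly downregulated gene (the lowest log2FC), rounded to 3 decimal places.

log2(620.4/69.84) = 3.151  (AT3G64662)
log2(1.338/7.562) = -2.499  (AT4G26028)
log2(0.801/1.901) = -1.247  (AT3G44317)
log2(121.2/100.0) = 0.277  (AT4G65246)
log2(19199/1704) = 3.494  (AT2G35720)
log2(6.018/1.068) = 2.494  (AT4G66302)
AT4G26028 is most strongly downregulated.

-2.499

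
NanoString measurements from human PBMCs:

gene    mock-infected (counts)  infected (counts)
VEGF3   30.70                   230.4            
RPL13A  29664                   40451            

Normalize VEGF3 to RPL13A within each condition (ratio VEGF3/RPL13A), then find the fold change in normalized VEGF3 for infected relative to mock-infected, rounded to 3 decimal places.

5.504

VEGF3/RPL13A (mock-infected) = 30.70 / 29664 = 0.0010349
VEGF3/RPL13A (infected) = 230.4 / 40451 = 0.0056958
Fold change = 0.0056958 / 0.0010349 = 5.5036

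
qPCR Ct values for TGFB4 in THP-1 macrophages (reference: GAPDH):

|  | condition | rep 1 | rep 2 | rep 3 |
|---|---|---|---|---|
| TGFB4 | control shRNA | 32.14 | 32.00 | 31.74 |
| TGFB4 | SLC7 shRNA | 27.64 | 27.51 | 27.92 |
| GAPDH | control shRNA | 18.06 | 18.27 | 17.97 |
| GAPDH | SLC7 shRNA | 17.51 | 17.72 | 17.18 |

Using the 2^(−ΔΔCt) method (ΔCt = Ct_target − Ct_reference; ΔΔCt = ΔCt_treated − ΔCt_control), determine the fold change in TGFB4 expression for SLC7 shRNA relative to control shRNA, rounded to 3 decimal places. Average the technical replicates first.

12.467

Mean Ct: TGFB4 control shRNA 31.960; TGFB4 SLC7 shRNA 27.690; GAPDH control shRNA 18.100; GAPDH SLC7 shRNA 17.470
ΔCt(control shRNA) = 31.960 − 18.100 = 13.860
ΔCt(SLC7 shRNA) = 27.690 − 17.470 = 10.220
ΔΔCt = 10.220 − 13.860 = -3.640
Fold change = 2^(−(-3.640)) = 2^3.640 = 12.4666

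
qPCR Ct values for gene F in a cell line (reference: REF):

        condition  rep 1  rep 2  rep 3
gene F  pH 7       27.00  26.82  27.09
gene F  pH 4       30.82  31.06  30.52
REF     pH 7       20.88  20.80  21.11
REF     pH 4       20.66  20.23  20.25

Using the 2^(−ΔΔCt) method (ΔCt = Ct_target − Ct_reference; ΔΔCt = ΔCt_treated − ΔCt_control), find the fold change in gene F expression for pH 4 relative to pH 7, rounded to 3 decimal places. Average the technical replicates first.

Mean Ct: gene F pH 7 26.970; gene F pH 4 30.800; REF pH 7 20.930; REF pH 4 20.380
ΔCt(pH 7) = 26.970 − 20.930 = 6.040
ΔCt(pH 4) = 30.800 − 20.380 = 10.420
ΔΔCt = 10.420 − 6.040 = 4.380
Fold change = 2^(−4.380) = 0.0480

0.048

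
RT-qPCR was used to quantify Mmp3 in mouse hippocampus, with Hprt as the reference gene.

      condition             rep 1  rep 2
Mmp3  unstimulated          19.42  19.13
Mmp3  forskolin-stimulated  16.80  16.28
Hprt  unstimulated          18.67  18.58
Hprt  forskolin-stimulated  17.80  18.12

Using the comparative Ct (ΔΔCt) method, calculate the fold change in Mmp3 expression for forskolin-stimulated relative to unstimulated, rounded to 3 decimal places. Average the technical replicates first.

4.199

Mean Ct: Mmp3 unstimulated 19.275; Mmp3 forskolin-stimulated 16.540; Hprt unstimulated 18.625; Hprt forskolin-stimulated 17.960
ΔCt(unstimulated) = 19.275 − 18.625 = 0.650
ΔCt(forskolin-stimulated) = 16.540 − 17.960 = -1.420
ΔΔCt = -1.420 − 0.650 = -2.070
Fold change = 2^(−(-2.070)) = 2^2.070 = 4.1989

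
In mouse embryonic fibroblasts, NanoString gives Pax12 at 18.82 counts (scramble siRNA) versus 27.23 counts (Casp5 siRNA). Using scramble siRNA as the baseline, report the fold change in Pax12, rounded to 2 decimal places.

Fold change = 27.23 / 18.82 = 1.447
Pax12 is upregulated.

1.45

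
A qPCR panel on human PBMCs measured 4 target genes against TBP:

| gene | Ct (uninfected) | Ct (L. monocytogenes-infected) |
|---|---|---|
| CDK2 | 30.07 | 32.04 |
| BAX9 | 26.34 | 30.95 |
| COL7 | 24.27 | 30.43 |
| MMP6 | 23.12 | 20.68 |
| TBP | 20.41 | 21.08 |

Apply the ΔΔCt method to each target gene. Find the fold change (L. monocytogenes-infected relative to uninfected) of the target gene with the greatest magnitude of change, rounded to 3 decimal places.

0.022

CDK2: ΔΔCt = (32.04−21.08) − (30.07−20.41) = 10.96 − 9.66 = 1.30; fold change = 2^-1.30 = 0.406
BAX9: ΔΔCt = (30.95−21.08) − (26.34−20.41) = 9.87 − 5.93 = 3.94; fold change = 2^-3.94 = 0.065
COL7: ΔΔCt = (30.43−21.08) − (24.27−20.41) = 9.35 − 3.86 = 5.49; fold change = 2^-5.49 = 0.022
MMP6: ΔΔCt = (20.68−21.08) − (23.12−20.41) = -0.40 − 2.71 = -3.11; fold change = 2^3.11 = 8.634
COL7 has the largest |ΔΔCt| = 5.49.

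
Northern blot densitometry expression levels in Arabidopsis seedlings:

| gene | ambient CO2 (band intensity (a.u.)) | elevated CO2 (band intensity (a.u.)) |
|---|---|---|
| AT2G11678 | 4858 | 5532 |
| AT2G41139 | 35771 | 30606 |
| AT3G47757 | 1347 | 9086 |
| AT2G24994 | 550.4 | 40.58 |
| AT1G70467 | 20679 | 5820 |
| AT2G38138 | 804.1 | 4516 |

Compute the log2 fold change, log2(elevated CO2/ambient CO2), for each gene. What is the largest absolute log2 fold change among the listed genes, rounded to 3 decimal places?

log2(5532/4858) = 0.187  (AT2G11678)
log2(30606/35771) = -0.225  (AT2G41139)
log2(9086/1347) = 2.754  (AT3G47757)
log2(40.58/550.4) = -3.762  (AT2G24994)
log2(5820/20679) = -1.829  (AT1G70467)
log2(4516/804.1) = 2.490  (AT2G38138)
The largest magnitude belongs to AT2G24994.

3.762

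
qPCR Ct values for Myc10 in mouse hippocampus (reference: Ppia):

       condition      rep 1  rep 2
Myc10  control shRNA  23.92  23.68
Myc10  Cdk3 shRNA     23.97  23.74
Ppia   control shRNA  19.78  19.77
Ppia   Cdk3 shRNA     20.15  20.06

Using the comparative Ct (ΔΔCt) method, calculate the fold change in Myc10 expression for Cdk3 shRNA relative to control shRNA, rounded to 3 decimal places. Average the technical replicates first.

1.210

Mean Ct: Myc10 control shRNA 23.800; Myc10 Cdk3 shRNA 23.855; Ppia control shRNA 19.775; Ppia Cdk3 shRNA 20.105
ΔCt(control shRNA) = 23.800 − 19.775 = 4.025
ΔCt(Cdk3 shRNA) = 23.855 − 20.105 = 3.750
ΔΔCt = 3.750 − 4.025 = -0.275
Fold change = 2^(−(-0.275)) = 2^0.275 = 1.2100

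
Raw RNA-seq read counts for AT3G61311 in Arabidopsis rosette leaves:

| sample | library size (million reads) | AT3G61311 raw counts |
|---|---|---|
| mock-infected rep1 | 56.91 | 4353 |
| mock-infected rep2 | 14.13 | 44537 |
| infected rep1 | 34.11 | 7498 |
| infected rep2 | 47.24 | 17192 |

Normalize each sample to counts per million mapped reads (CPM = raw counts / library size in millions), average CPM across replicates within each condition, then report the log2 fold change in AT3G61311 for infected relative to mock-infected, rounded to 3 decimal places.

-2.467

CPM(mock-infected rep1) = 4353 / 56.91 = 76.4892
CPM(mock-infected rep2) = 44537 / 14.13 = 3151.9462
CPM(infected rep1) = 7498 / 34.11 = 219.8182
CPM(infected rep2) = 17192 / 47.24 = 363.9289
mean CPM(mock-infected) = 1614.2177; mean CPM(infected) = 291.8736
Fold change = 291.8736 / 1614.2177 = 0.18081
log2(0.18081) = -2.4674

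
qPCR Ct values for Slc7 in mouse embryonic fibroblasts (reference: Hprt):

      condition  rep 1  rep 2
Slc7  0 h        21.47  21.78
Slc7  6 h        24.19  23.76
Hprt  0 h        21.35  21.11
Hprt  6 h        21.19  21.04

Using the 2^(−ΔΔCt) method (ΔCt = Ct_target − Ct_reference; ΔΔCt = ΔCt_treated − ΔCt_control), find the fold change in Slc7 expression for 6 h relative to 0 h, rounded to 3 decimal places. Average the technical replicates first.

0.181

Mean Ct: Slc7 0 h 21.625; Slc7 6 h 23.975; Hprt 0 h 21.230; Hprt 6 h 21.115
ΔCt(0 h) = 21.625 − 21.230 = 0.395
ΔCt(6 h) = 23.975 − 21.115 = 2.860
ΔΔCt = 2.860 − 0.395 = 2.465
Fold change = 2^(−2.465) = 0.1811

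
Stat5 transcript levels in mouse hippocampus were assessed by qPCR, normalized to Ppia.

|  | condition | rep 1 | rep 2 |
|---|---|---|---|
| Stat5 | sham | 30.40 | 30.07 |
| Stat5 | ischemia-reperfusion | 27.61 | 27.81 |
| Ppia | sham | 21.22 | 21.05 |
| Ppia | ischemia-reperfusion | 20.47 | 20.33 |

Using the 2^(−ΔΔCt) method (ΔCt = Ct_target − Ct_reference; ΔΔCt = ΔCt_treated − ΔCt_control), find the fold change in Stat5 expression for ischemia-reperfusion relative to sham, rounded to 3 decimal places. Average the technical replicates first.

Mean Ct: Stat5 sham 30.235; Stat5 ischemia-reperfusion 27.710; Ppia sham 21.135; Ppia ischemia-reperfusion 20.400
ΔCt(sham) = 30.235 − 21.135 = 9.100
ΔCt(ischemia-reperfusion) = 27.710 − 20.400 = 7.310
ΔΔCt = 7.310 − 9.100 = -1.790
Fold change = 2^(−(-1.790)) = 2^1.790 = 3.4581

3.458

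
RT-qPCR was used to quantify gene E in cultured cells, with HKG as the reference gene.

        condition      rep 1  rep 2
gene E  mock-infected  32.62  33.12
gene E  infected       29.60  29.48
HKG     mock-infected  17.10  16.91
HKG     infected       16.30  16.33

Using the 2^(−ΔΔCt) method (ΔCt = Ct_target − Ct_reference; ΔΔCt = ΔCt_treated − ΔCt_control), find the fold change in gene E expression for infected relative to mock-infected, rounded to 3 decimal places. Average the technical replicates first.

Mean Ct: gene E mock-infected 32.870; gene E infected 29.540; HKG mock-infected 17.005; HKG infected 16.315
ΔCt(mock-infected) = 32.870 − 17.005 = 15.865
ΔCt(infected) = 29.540 − 16.315 = 13.225
ΔΔCt = 13.225 − 15.865 = -2.640
Fold change = 2^(−(-2.640)) = 2^2.640 = 6.2333

6.233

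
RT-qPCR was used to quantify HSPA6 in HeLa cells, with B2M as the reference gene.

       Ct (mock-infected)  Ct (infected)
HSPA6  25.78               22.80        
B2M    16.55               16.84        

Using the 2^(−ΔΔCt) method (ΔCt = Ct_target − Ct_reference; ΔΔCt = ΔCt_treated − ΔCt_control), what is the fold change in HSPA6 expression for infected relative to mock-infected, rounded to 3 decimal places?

ΔCt(mock-infected) = 25.780 − 16.550 = 9.230
ΔCt(infected) = 22.800 − 16.840 = 5.960
ΔΔCt = 5.960 − 9.230 = -3.270
Fold change = 2^(−(-3.270)) = 2^3.270 = 9.6465

9.646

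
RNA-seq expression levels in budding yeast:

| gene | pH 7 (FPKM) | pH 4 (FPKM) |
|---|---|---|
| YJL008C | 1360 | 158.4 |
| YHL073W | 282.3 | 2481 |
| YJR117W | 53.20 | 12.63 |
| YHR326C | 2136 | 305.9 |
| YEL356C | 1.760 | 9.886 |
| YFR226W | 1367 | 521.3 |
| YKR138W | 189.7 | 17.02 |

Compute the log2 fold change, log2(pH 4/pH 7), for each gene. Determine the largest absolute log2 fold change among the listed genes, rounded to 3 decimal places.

3.478

log2(158.4/1360) = -3.102  (YJL008C)
log2(2481/282.3) = 3.136  (YHL073W)
log2(12.63/53.20) = -2.075  (YJR117W)
log2(305.9/2136) = -2.804  (YHR326C)
log2(9.886/1.760) = 2.490  (YEL356C)
log2(521.3/1367) = -1.391  (YFR226W)
log2(17.02/189.7) = -3.478  (YKR138W)
The largest magnitude belongs to YKR138W.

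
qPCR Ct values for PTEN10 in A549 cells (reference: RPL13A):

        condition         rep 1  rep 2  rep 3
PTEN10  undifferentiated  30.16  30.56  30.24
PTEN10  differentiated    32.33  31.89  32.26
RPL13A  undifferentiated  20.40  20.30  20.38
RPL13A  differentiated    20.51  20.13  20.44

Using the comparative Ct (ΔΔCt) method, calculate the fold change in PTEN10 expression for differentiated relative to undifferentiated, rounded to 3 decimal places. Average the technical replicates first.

Mean Ct: PTEN10 undifferentiated 30.320; PTEN10 differentiated 32.160; RPL13A undifferentiated 20.360; RPL13A differentiated 20.360
ΔCt(undifferentiated) = 30.320 − 20.360 = 9.960
ΔCt(differentiated) = 32.160 − 20.360 = 11.800
ΔΔCt = 11.800 − 9.960 = 1.840
Fold change = 2^(−1.840) = 0.2793

0.279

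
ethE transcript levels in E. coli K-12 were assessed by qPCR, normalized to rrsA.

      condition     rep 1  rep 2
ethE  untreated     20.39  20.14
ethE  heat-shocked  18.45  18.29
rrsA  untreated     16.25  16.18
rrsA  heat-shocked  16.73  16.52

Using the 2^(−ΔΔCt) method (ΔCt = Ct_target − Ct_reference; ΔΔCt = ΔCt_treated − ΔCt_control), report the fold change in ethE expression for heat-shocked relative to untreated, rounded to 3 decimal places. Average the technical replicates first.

Mean Ct: ethE untreated 20.265; ethE heat-shocked 18.370; rrsA untreated 16.215; rrsA heat-shocked 16.625
ΔCt(untreated) = 20.265 − 16.215 = 4.050
ΔCt(heat-shocked) = 18.370 − 16.625 = 1.745
ΔΔCt = 1.745 − 4.050 = -2.305
Fold change = 2^(−(-2.305)) = 2^2.305 = 4.9417

4.942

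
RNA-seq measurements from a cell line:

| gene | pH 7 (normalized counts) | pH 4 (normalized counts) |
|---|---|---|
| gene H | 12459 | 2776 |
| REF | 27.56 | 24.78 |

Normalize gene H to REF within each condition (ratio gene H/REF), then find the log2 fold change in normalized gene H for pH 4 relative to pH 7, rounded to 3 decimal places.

gene H/REF (pH 7) = 12459 / 27.56 = 452.07
gene H/REF (pH 4) = 2776 / 24.78 = 112.03
Fold change = 112.03 / 452.07 = 0.2478
log2(0.2478) = -2.0127

-2.013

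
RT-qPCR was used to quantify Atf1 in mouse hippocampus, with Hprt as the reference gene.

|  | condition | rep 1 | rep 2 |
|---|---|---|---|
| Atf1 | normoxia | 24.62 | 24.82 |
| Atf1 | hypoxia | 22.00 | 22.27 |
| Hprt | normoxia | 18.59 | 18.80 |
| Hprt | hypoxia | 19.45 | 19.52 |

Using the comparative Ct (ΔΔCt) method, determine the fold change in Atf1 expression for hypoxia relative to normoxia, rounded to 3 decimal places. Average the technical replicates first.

10.375

Mean Ct: Atf1 normoxia 24.720; Atf1 hypoxia 22.135; Hprt normoxia 18.695; Hprt hypoxia 19.485
ΔCt(normoxia) = 24.720 − 18.695 = 6.025
ΔCt(hypoxia) = 22.135 − 19.485 = 2.650
ΔΔCt = 2.650 − 6.025 = -3.375
Fold change = 2^(−(-3.375)) = 2^3.375 = 10.3747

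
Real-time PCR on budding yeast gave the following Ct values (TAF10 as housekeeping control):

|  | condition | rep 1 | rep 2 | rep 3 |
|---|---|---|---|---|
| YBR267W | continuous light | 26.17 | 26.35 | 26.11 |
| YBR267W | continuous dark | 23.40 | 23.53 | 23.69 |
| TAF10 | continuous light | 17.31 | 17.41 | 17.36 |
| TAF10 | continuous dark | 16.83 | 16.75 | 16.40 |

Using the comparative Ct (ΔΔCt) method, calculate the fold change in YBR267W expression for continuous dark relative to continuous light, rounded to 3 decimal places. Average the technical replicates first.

Mean Ct: YBR267W continuous light 26.210; YBR267W continuous dark 23.540; TAF10 continuous light 17.360; TAF10 continuous dark 16.660
ΔCt(continuous light) = 26.210 − 17.360 = 8.850
ΔCt(continuous dark) = 23.540 − 16.660 = 6.880
ΔΔCt = 6.880 − 8.850 = -1.970
Fold change = 2^(−(-1.970)) = 2^1.970 = 3.9177

3.918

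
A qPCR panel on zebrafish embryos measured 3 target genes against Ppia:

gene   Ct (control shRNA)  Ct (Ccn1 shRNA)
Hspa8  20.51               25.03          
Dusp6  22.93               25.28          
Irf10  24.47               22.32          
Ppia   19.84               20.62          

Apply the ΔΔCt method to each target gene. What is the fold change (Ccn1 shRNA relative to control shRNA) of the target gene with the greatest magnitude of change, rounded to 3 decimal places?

Hspa8: ΔΔCt = (25.03−20.62) − (20.51−19.84) = 4.41 − 0.67 = 3.74; fold change = 2^-3.74 = 0.075
Dusp6: ΔΔCt = (25.28−20.62) − (22.93−19.84) = 4.66 − 3.09 = 1.57; fold change = 2^-1.57 = 0.337
Irf10: ΔΔCt = (22.32−20.62) − (24.47−19.84) = 1.70 − 4.63 = -2.93; fold change = 2^2.93 = 7.621
Hspa8 has the largest |ΔΔCt| = 3.74.

0.075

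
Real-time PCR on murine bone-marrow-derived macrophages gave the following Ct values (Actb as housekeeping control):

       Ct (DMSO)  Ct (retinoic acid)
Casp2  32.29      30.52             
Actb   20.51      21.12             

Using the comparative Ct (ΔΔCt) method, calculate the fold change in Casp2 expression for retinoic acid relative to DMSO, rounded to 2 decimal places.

5.21

ΔCt(DMSO) = 32.290 − 20.510 = 11.780
ΔCt(retinoic acid) = 30.520 − 21.120 = 9.400
ΔΔCt = 9.400 − 11.780 = -2.380
Fold change = 2^(−(-2.380)) = 2^2.380 = 5.205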